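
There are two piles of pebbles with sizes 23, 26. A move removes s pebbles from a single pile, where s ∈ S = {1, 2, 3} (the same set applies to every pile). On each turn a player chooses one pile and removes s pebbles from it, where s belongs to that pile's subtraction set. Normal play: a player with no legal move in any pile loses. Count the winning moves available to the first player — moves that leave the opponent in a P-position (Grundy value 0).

All piles use S = {1, 2, 3}:
n :  0  1  2  3  4  5  6  7  8  9 10 11 12 13 14 15 16 17 18 19 20 21 22 23 24 25 26
G :  0  1  2  3  0  1  2  3  0  1  2  3  0  1  2  3  0  1  2  3  0  1  2  3  0  1  2
Pile A: G(23) = 3.
Pile B: G(26) = 2.
Combined Grundy value = 3 ⊕ 2 = 1.
A winning move leaves total XOR = 0, i.e. changes one component's Grundy value g to g ⊕ X where X is the current total.
Pile A: need g' = 3⊕1 = 2. Options: 23−1→G=2, 23−2→G=1, 23−3→G=0. Hits: 1.
Pile B: need g' = 2⊕1 = 3. Options: 26−1→G=1, 26−2→G=0, 26−3→G=3. Hits: 1.

2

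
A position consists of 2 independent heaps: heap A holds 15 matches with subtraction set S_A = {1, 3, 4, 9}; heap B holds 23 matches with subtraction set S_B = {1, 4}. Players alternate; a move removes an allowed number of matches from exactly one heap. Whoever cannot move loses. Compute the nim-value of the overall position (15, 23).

0

Heap A, S = {1, 3, 4, 9}:
G(0) = 0
G(1) = mex{0} = 1
G(2) = mex{1} = 0
G(3) = mex{0,0} = 1
G(4) = mex{1,1,0} = 2
G(5) = mex{2,0,1} = 3
G(6) = mex{3,1,0} = 2
G(7) = mex{2,2,1} = 0
G(8) = mex{0,3,2} = 1
G(9) = mex{1,2,3,0} = 4
G(10) = mex{4,0,2,1} = 3
G(11) = mex{3,1,0,0} = 2
G(12) = mex{2,4,1,1} = 0
G(13) = mex{0,3,4,2} = 1
G(14) = mex{1,2,3,3} = 0
G(15) = mex{0,0,2,2} = 1
G_A(15) = 1.
Heap B, S = {1, 4}:
n :  0  1  2  3  4  5  6  7  8  9 10 11 12 13 14 15 16 17 18 19 20 21 22 23
G :  0  1  0  1  2  0  1  0  1  2  0  1  0  1  2  0  1  0  1  2  0  1  0  1
G_B(23) = 1.
Combined Grundy value = 1 ⊕ 1 = 0.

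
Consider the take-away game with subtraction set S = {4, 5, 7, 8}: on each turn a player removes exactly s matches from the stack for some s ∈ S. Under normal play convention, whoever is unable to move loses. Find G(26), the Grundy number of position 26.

G(0) = 0
G(1) = mex{} = 0
G(2) = mex{} = 0
G(3) = mex{} = 0
G(4) = mex{0} = 1
G(5) = mex{0,0} = 1
G(6) = mex{0,0} = 1
G(7) = mex{0,0,0} = 1
G(8) = mex{1,0,0,0} = 2
G(9) = mex{1,1,0,0} = 2
G(10) = mex{1,1,0,0} = 2
G(11) = mex{1,1,1,0} = 2
G(12) = mex{2,1,1,1} = 0
G(13) = mex{2,2,1,1} = 0
G(14) = mex{2,2,1,1} = 0
G(15) = mex{2,2,2,1} = 0
G(16) = mex{0,2,2,2} = 1
G(17) = mex{0,0,2,2} = 1
G(18) = mex{0,0,2,2} = 1
G(19) = mex{0,0,0,2} = 1
G(20) = mex{1,0,0,0} = 2
G(21) = mex{1,1,0,0} = 2
G(22) = mex{1,1,0,0} = 2
G(23) = mex{1,1,1,0} = 2
G(24) = mex{2,1,1,1} = 0
G(25) = mex{2,2,1,1} = 0
G(26) = mex{2,2,1,1} = 0

0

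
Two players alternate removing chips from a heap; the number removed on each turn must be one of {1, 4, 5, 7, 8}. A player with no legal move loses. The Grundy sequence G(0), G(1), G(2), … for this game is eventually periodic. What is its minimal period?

G(0) = 0
G(1) = mex{0} = 1
G(2) = mex{1} = 0
G(3) = mex{0} = 1
G(4) = mex{1,0} = 2
G(5) = mex{2,1,0} = 3
G(6) = mex{3,0,1} = 2
G(7) = mex{2,1,0,0} = 3
G(8) = mex{3,2,1,1,0} = 4
G(9) = mex{4,3,2,0,1} = 5
G(10) = mex{5,2,3,1,0} = 4
G(11) = mex{4,3,2,2,1} = 0
G(12) = mex{0,4,3,3,2} = 1
G(13) = mex{1,5,4,2,3} = 0
G(14) = mex{0,4,5,3,2} = 1
G(15) = mex{1,0,4,4,3} = 2
G(16) = mex{2,1,0,5,4} = 3
G(17) = mex{3,0,1,4,5} = 2
G(18) = mex{2,1,0,0,4} = 3
G(19) = mex{3,2,1,1,0} = 4
G(20) = mex{4,3,2,0,1} = 5
G(21) = mex{5,2,3,1,0} = 4
G(22) = mex{4,3,2,2,1} = 0
G(23) = mex{0,4,3,3,2} = 1
G(n+11) = G(n) holds for n = 0,…,7 (a full window of length max(S) = 8), so the sequence is purely periodic with period 11.

11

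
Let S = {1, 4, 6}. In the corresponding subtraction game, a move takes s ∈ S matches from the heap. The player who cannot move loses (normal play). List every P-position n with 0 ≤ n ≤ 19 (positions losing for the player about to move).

n :  0  1  2  3  4  5  6  7  8  9 10 11 12 13 14 15 16 17 18 19
G :  0  1  0  1  2  0  1  0  1  2  0  1  0  1  2  0  1  0  1  2
P-positions are exactly the n with G(n) = 0.

0, 2, 5, 7, 10, 12, 15, 17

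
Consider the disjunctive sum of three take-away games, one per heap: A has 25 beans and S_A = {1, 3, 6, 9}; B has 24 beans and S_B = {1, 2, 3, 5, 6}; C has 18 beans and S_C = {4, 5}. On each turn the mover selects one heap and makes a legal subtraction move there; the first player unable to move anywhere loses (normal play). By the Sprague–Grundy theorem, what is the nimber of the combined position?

1

Heap A, S = {1, 3, 6, 9}:
G(0) = 0
G(1) = mex{0} = 1
G(2) = mex{1} = 0
G(3) = mex{0,0} = 1
G(4) = mex{1,1} = 0
G(5) = mex{0,0} = 1
G(6) = mex{1,1,0} = 2
G(7) = mex{2,0,1} = 3
G(8) = mex{3,1,0} = 2
G(9) = mex{2,2,1,0} = 3
G(10) = mex{3,3,0,1} = 2
G(11) = mex{2,2,1,0} = 3
G(12) = mex{3,3,2,1} = 0
G(13) = mex{0,2,3,0} = 1
G(14) = mex{1,3,2,1} = 0
G(15) = mex{0,0,3,2} = 1
G(16) = mex{1,1,2,3} = 0
G(17) = mex{0,0,3,2} = 1
G(18) = mex{1,1,0,3} = 2
G(19) = mex{2,0,1,2} = 3
G(20) = mex{3,1,0,3} = 2
G(21) = mex{2,2,1,0} = 3
G(22) = mex{3,3,0,1} = 2
G(23) = mex{2,2,1,0} = 3
G(24) = mex{3,3,2,1} = 0
G(25) = mex{0,2,3,0} = 1
G_A(25) = 1.
Heap B, S = {1, 2, 3, 5, 6}:
G(0) = 0
G(1) = mex{0} = 1
G(2) = mex{1,0} = 2
G(3) = mex{2,1,0} = 3
G(4) = mex{3,2,1} = 0
G(5) = mex{0,3,2,0} = 1
G(6) = mex{1,0,3,1,0} = 2
G(7) = mex{2,1,0,2,1} = 3
G(8) = mex{3,2,1,3,2} = 0
G(9) = mex{0,3,2,0,3} = 1
G(10) = mex{1,0,3,1,0} = 2
G(11) = mex{2,1,0,2,1} = 3
G(12) = mex{3,2,1,3,2} = 0
G(13) = mex{0,3,2,0,3} = 1
G(14) = mex{1,0,3,1,0} = 2
G(15) = mex{2,1,0,2,1} = 3
G(16) = mex{3,2,1,3,2} = 0
G(17) = mex{0,3,2,0,3} = 1
G(18) = mex{1,0,3,1,0} = 2
G(19) = mex{2,1,0,2,1} = 3
G(20) = mex{3,2,1,3,2} = 0
G(21) = mex{0,3,2,0,3} = 1
G(22) = mex{1,0,3,1,0} = 2
G(23) = mex{2,1,0,2,1} = 3
G(24) = mex{3,2,1,3,2} = 0
G_B(24) = 0.
Heap C, S = {4, 5}:
n :  0  1  2  3  4  5  6  7  8  9 10 11 12 13 14 15 16 17 18
G :  0  0  0  0  1  1  1  1  2  0  0  0  0  1  1  1  1  2  0
G_C(18) = 0.
Combined Grundy value = 1 ⊕ 0 ⊕ 0 = 1.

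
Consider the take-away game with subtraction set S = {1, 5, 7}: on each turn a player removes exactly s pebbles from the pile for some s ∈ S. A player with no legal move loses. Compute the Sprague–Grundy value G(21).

1

n :  0  1  2  3  4  5  6  7  8  9 10 11 12 13 14 15 16 17 18 19 20 21
G :  0  1  0  1  0  1  0  1  0  1  0  1  0  1  0  1  0  1  0  1  0  1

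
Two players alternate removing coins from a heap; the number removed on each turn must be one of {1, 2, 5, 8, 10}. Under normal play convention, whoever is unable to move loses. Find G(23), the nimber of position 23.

n :  0  1  2  3  4  5  6  7  8  9 10 11 12 13 14 15 16 17 18 19 20 21 22 23
G :  0  1  2  0  1  2  0  1  2  0  1  2  0  1  2  0  1  2  0  1  2  0  1  2

2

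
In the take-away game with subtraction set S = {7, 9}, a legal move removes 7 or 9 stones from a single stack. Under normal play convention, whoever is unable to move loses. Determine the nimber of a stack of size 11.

1

n :  0  1  2  3  4  5  6  7  8  9 10 11
G :  0  0  0  0  0  0  0  1  1  1  1  1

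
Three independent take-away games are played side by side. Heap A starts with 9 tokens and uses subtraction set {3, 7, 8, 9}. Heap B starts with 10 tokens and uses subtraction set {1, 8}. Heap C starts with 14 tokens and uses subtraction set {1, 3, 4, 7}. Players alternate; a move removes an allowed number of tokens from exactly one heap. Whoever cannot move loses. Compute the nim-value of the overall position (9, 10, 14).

Heap A, S = {3, 7, 8, 9}:
n : 0 1 2 3 4 5 6 7 8 9
G : 0 0 0 1 1 1 0 2 2 1
G_A(9) = 1.
Heap B, S = {1, 8}:
n :  0  1  2  3  4  5  6  7  8  9 10
G :  0  1  0  1  0  1  0  1  2  0  1
G_B(10) = 1.
Heap C, S = {1, 3, 4, 7}:
G(0) = 0
G(1) = mex{0} = 1
G(2) = mex{1} = 0
G(3) = mex{0,0} = 1
G(4) = mex{1,1,0} = 2
G(5) = mex{2,0,1} = 3
G(6) = mex{3,1,0} = 2
G(7) = mex{2,2,1,0} = 3
G(8) = mex{3,3,2,1} = 0
G(9) = mex{0,2,3,0} = 1
G(10) = mex{1,3,2,1} = 0
G(11) = mex{0,0,3,2} = 1
G(12) = mex{1,1,0,3} = 2
G(13) = mex{2,0,1,2} = 3
G(14) = mex{3,1,0,3} = 2
G_C(14) = 2.
Combined Grundy value = 1 ⊕ 1 ⊕ 2 = 2.

2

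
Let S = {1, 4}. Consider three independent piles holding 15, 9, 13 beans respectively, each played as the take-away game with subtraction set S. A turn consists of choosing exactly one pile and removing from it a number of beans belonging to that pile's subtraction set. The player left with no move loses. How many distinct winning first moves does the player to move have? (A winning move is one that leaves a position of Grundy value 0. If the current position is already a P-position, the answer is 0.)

All piles use S = {1, 4}:
n :  0  1  2  3  4  5  6  7  8  9 10 11 12 13 14 15
G :  0  1  0  1  2  0  1  0  1  2  0  1  0  1  2  0
Pile A: G(15) = 0.
Pile B: G(9) = 2.
Pile C: G(13) = 1.
Combined Grundy value = 0 ⊕ 2 ⊕ 1 = 3.
A winning move leaves total XOR = 0, i.e. changes one component's Grundy value g to g ⊕ X where X is the current total.
Pile A: need g' = 0⊕3 = 3. Options: 15−1→G=2, 15−4→G=1. Hits: 0.
Pile B: need g' = 2⊕3 = 1. Options: 9−1→G=1, 9−4→G=0. Hits: 1.
Pile C: need g' = 1⊕3 = 2. Options: 13−1→G=0, 13−4→G=2. Hits: 1.

2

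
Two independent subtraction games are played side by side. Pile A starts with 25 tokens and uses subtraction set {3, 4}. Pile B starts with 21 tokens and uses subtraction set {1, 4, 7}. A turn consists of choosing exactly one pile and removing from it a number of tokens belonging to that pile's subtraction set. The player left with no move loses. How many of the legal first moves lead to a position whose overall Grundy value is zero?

4

Pile A, S = {3, 4}:
n :  0  1  2  3  4  5  6  7  8  9 10 11 12 13 14 15 16 17 18 19 20 21 22 23 24 25
G :  0  0  0  1  1  1  2  0  0  0  1  1  1  2  0  0  0  1  1  1  2  0  0  0  1  1
G_A(25) = 1.
Pile B, S = {1, 4, 7}:
n :  0  1  2  3  4  5  6  7  8  9 10 11 12 13 14 15 16 17 18 19 20 21
G :  0  1  0  1  2  0  1  2  0  1  0  1  2  0  1  2  0  1  0  1  2  0
G_B(21) = 0.
Combined Grundy value = 1 ⊕ 0 = 1.
A winning move leaves total XOR = 0, i.e. changes one component's Grundy value g to g ⊕ X where X is the current total.
Pile A: need g' = 1⊕1 = 0. Options: 25−3→G=0, 25−4→G=0. Hits: 2.
Pile B: need g' = 0⊕1 = 1. Options: 21−1→G=2, 21−4→G=1, 21−7→G=1. Hits: 2.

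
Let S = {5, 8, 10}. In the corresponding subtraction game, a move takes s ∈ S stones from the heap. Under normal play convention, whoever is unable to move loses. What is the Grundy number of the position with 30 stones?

n :  0  1  2  3  4  5  6  7  8  9 10 11 12 13 14 15 16 17 18 19 20 21 22 23 24 25 26 27 28 29 30
G :  0  0  0  0  0  1  1  1  1  1  2  2  2  2  2  0  0  0  0  0  1  1  1  1  1  2  2  2  2  2  0

0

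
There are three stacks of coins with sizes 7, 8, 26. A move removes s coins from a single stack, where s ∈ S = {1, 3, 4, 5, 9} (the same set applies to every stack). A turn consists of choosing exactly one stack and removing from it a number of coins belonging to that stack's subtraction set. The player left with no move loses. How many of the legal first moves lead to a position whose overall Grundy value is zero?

All stacks use S = {1, 3, 4, 5, 9}:
G(0) = 0
G(1) = mex{0} = 1
G(2) = mex{1} = 0
G(3) = mex{0,0} = 1
G(4) = mex{1,1,0} = 2
G(5) = mex{2,0,1,0} = 3
G(6) = mex{3,1,0,1} = 2
G(7) = mex{2,2,1,0} = 3
G(8) = mex{3,3,2,1} = 0
G(9) = mex{0,2,3,2,0} = 1
G(10) = mex{1,3,2,3,1} = 0
G(11) = mex{0,0,3,2,0} = 1
G(12) = mex{1,1,0,3,1} = 2
G(13) = mex{2,0,1,0,2} = 3
G(14) = mex{3,1,0,1,3} = 2
G(15) = mex{2,2,1,0,2} = 3
G(16) = mex{3,3,2,1,3} = 0
G(17) = mex{0,2,3,2,0} = 1
G(18) = mex{1,3,2,3,1} = 0
G(19) = mex{0,0,3,2,0} = 1
G(20) = mex{1,1,0,3,1} = 2
G(21) = mex{2,0,1,0,2} = 3
G(22) = mex{3,1,0,1,3} = 2
G(23) = mex{2,2,1,0,2} = 3
G(24) = mex{3,3,2,1,3} = 0
G(25) = mex{0,2,3,2,0} = 1
G(26) = mex{1,3,2,3,1} = 0
Stack A: G(7) = 3.
Stack B: G(8) = 0.
Stack C: G(26) = 0.
Combined Grundy value = 3 ⊕ 0 ⊕ 0 = 3.
A winning move leaves total XOR = 0, i.e. changes one component's Grundy value g to g ⊕ X where X is the current total.
Stack A: need g' = 3⊕3 = 0. Options: 7−1→G=2, 7−3→G=2, 7−4→G=1, 7−5→G=0. Hits: 1.
Stack B: need g' = 0⊕3 = 3. Options: 8−1→G=3, 8−3→G=3, 8−4→G=2, 8−5→G=1. Hits: 2.
Stack C: need g' = 0⊕3 = 3. Options: 26−1→G=1, 26−3→G=3, 26−4→G=2, 26−5→G=3, 26−9→G=1. Hits: 2.

5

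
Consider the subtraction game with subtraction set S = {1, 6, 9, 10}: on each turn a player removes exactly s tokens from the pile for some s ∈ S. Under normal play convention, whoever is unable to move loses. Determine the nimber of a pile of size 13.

n :  0  1  2  3  4  5  6  7  8  9 10 11 12 13
G :  0  1  0  1  0  1  2  0  1  2  3  2  3  2

2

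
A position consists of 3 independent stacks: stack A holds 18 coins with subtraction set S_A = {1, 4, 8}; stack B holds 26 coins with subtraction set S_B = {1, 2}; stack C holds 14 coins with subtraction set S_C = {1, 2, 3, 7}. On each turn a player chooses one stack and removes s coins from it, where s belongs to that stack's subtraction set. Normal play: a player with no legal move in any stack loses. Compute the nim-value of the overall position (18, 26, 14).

Stack A, S = {1, 4, 8}:
G(0) = 0
G(1) = mex{0} = 1
G(2) = mex{1} = 0
G(3) = mex{0} = 1
G(4) = mex{1,0} = 2
G(5) = mex{2,1} = 0
G(6) = mex{0,0} = 1
G(7) = mex{1,1} = 0
G(8) = mex{0,2,0} = 1
G(9) = mex{1,0,1} = 2
G(10) = mex{2,1,0} = 3
G(11) = mex{3,0,1} = 2
G(12) = mex{2,1,2} = 0
G(13) = mex{0,2,0} = 1
G(14) = mex{1,3,1} = 0
G(15) = mex{0,2,0} = 1
G(16) = mex{1,0,1} = 2
G(17) = mex{2,1,2} = 0
G(18) = mex{0,0,3} = 1
G_A(18) = 1.
Stack B, S = {1, 2}:
G(0) = 0
G(1) = mex{0} = 1
G(2) = mex{1,0} = 2
G(3) = mex{2,1} = 0
G(4) = mex{0,2} = 1
G(5) = mex{1,0} = 2
G(6) = mex{2,1} = 0
G(7) = mex{0,2} = 1
G(8) = mex{1,0} = 2
G(9) = mex{2,1} = 0
G(10) = mex{0,2} = 1
G(11) = mex{1,0} = 2
G(12) = mex{2,1} = 0
G(13) = mex{0,2} = 1
G(14) = mex{1,0} = 2
G(15) = mex{2,1} = 0
G(16) = mex{0,2} = 1
G(17) = mex{1,0} = 2
G(18) = mex{2,1} = 0
G(19) = mex{0,2} = 1
G(20) = mex{1,0} = 2
G(21) = mex{2,1} = 0
G(22) = mex{0,2} = 1
G(23) = mex{1,0} = 2
G(24) = mex{2,1} = 0
G(25) = mex{0,2} = 1
G(26) = mex{1,0} = 2
G_B(26) = 2.
Stack C, S = {1, 2, 3, 7}:
G(0) = 0
G(1) = mex{0} = 1
G(2) = mex{1,0} = 2
G(3) = mex{2,1,0} = 3
G(4) = mex{3,2,1} = 0
G(5) = mex{0,3,2} = 1
G(6) = mex{1,0,3} = 2
G(7) = mex{2,1,0,0} = 3
G(8) = mex{3,2,1,1} = 0
G(9) = mex{0,3,2,2} = 1
G(10) = mex{1,0,3,3} = 2
G(11) = mex{2,1,0,0} = 3
G(12) = mex{3,2,1,1} = 0
G(13) = mex{0,3,2,2} = 1
G(14) = mex{1,0,3,3} = 2
G_C(14) = 2.
Combined Grundy value = 1 ⊕ 2 ⊕ 2 = 1.

1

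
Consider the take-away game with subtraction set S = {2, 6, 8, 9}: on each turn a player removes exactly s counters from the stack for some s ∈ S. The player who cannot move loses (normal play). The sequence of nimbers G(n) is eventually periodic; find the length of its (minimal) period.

G(0) = 0
G(1) = mex{} = 0
G(2) = mex{0} = 1
G(3) = mex{0} = 1
G(4) = mex{1} = 0
G(5) = mex{1} = 0
G(6) = mex{0,0} = 1
G(7) = mex{0,0} = 1
G(8) = mex{1,1,0} = 2
G(9) = mex{1,1,0,0} = 2
G(10) = mex{2,0,1,0} = 3
G(11) = mex{2,0,1,1} = 3
G(12) = mex{3,1,0,1} = 2
G(13) = mex{3,1,0,0} = 2
G(14) = mex{2,2,1,0} = 3
G(15) = mex{2,2,1,1} = 0
G(16) = mex{3,3,2,1} = 0
G(17) = mex{0,3,2,2} = 1
G(18) = mex{0,2,3,2} = 1
G(19) = mex{1,2,3,3} = 0
G(20) = mex{1,3,2,3} = 0
G(21) = mex{0,0,2,2} = 1
G(22) = mex{0,0,3,2} = 1
G(23) = mex{1,1,0,3} = 2
G(24) = mex{1,1,0,0} = 2
G(25) = mex{2,0,1,0} = 3
G(26) = mex{2,0,1,1} = 3
G(27) = mex{3,1,0,1} = 2
G(28) = mex{3,1,0,0} = 2
G(29) = mex{2,2,1,0} = 3
G(30) = mex{2,2,1,1} = 0
G(31) = mex{3,3,2,1} = 0
G(n+15) = G(n) holds for n = 0,…,8 (a full window of length max(S) = 9), so the sequence is purely periodic with period 15.

15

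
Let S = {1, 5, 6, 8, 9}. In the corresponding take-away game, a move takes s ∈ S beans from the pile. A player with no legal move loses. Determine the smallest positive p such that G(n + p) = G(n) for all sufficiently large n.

n :  0  1  2  3  4  5  6  7  8  9 10 11 12 13 14 15 16 17 18 19 20 21 22 23 24 25 26 27 28 29
G :  0  1  0  1  0  1  2  3  2  3  2  3  4  5  0  1  0  1  0  1  2  3  2  3  2  3  4  5  0  1
G(n+14) = G(n) holds for n = 0,…,8 (a full window of length max(S) = 9), so the sequence is purely periodic with period 14.

14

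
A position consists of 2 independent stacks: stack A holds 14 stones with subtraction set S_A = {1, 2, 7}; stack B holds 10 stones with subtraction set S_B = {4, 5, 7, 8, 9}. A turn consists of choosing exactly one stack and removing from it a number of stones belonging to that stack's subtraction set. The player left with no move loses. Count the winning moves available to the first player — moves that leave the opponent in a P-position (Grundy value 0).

0

Stack A, S = {1, 2, 7}:
n :  0  1  2  3  4  5  6  7  8  9 10 11 12 13 14
G :  0  1  2  0  1  2  0  1  2  0  1  2  0  1  2
G_A(14) = 2.
Stack B, S = {4, 5, 7, 8, 9}:
G(0) = 0
G(1) = mex{} = 0
G(2) = mex{} = 0
G(3) = mex{} = 0
G(4) = mex{0} = 1
G(5) = mex{0,0} = 1
G(6) = mex{0,0} = 1
G(7) = mex{0,0,0} = 1
G(8) = mex{1,0,0,0} = 2
G(9) = mex{1,1,0,0,0} = 2
G(10) = mex{1,1,0,0,0} = 2
G_B(10) = 2.
Combined Grundy value = 2 ⊕ 2 = 0.
A winning move leaves total XOR = 0, i.e. changes one component's Grundy value g to g ⊕ X where X is the current total.
Stack A: target g' = 2⊕0 = 2, but every legal move changes the Grundy value (mex property), so 0 moves.
Stack B: target g' = 2⊕0 = 2, but every legal move changes the Grundy value (mex property), so 0 moves.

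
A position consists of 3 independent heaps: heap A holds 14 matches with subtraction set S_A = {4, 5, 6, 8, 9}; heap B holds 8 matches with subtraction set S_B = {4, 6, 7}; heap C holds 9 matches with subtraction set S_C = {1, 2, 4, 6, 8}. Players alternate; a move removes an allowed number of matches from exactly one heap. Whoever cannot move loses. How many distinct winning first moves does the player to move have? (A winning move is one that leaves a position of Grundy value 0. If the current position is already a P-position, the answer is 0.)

3

Heap A, S = {4, 5, 6, 8, 9}:
n :  0  1  2  3  4  5  6  7  8  9 10 11 12 13 14
G :  0  0  0  0  1  1  1  1  2  2  2  2  3  0  0
G_A(14) = 0.
Heap B, S = {4, 6, 7}:
n : 0 1 2 3 4 5 6 7 8
G : 0 0 0 0 1 1 1 1 2
G_B(8) = 2.
Heap C, S = {1, 2, 4, 6, 8}:
n : 0 1 2 3 4 5 6 7 8 9
G : 0 1 2 0 1 2 3 4 5 3
G_C(9) = 3.
Combined Grundy value = 0 ⊕ 2 ⊕ 3 = 1.
A winning move leaves total XOR = 0, i.e. changes one component's Grundy value g to g ⊕ X where X is the current total.
Heap A: need g' = 0⊕1 = 1. Options: 14−4→G=2, 14−5→G=2, 14−6→G=2, 14−8→G=1, 14−9→G=1. Hits: 2.
Heap B: need g' = 2⊕1 = 3. Options: 8−4→G=1, 8−6→G=0, 8−7→G=0. Hits: 0.
Heap C: need g' = 3⊕1 = 2. Options: 9−1→G=5, 9−2→G=4, 9−4→G=2, 9−6→G=0, 9−8→G=1. Hits: 1.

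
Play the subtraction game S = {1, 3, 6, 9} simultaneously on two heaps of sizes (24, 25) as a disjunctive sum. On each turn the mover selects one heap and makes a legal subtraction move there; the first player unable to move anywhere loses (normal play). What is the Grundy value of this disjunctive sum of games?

All heaps use S = {1, 3, 6, 9}:
n :  0  1  2  3  4  5  6  7  8  9 10 11 12 13 14 15 16 17 18 19 20 21 22 23 24 25
G :  0  1  0  1  0  1  2  3  2  3  2  3  0  1  0  1  0  1  2  3  2  3  2  3  0  1
Heap A: G(24) = 0.
Heap B: G(25) = 1.
Combined Grundy value = 0 ⊕ 1 = 1.

1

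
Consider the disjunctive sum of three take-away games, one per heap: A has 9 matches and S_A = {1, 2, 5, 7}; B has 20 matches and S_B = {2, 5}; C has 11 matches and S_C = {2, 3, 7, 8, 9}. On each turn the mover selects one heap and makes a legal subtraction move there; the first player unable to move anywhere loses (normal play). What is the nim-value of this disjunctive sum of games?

Heap A, S = {1, 2, 5, 7}:
n : 0 1 2 3 4 5 6 7 8 9
G : 0 1 2 0 1 2 0 1 2 0
G_A(9) = 0.
Heap B, S = {2, 5}:
n :  0  1  2  3  4  5  6  7  8  9 10 11 12 13 14 15 16 17 18 19 20
G :  0  0  1  1  0  2  1  0  0  1  1  0  2  1  0  0  1  1  0  2  1
G_B(20) = 1.
Heap C, S = {2, 3, 7, 8, 9}:
n :  0  1  2  3  4  5  6  7  8  9 10 11
G :  0  0  1  1  2  0  0  1  1  2  2  0
G_C(11) = 0.
Combined Grundy value = 0 ⊕ 1 ⊕ 0 = 1.

1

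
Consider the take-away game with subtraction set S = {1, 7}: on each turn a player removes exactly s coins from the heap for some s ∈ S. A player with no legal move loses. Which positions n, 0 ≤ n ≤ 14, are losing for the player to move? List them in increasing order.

n :  0  1  2  3  4  5  6  7  8  9 10 11 12 13 14
G :  0  1  0  1  0  1  0  1  0  1  0  1  0  1  0
P-positions are exactly the n with G(n) = 0.

0, 2, 4, 6, 8, 10, 12, 14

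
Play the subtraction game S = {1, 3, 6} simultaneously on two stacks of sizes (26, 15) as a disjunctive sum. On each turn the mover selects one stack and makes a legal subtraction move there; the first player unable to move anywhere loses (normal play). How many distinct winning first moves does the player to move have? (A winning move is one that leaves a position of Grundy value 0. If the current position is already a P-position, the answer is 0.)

All stacks use S = {1, 3, 6}:
n :  0  1  2  3  4  5  6  7  8  9 10 11 12 13 14 15 16 17 18 19 20 21 22 23 24 25 26
G :  0  1  0  1  0  1  2  3  2  0  1  0  1  0  1  2  3  2  0  1  0  1  0  1  2  3  2
Stack A: G(26) = 2.
Stack B: G(15) = 2.
Combined Grundy value = 2 ⊕ 2 = 0.
A winning move leaves total XOR = 0, i.e. changes one component's Grundy value g to g ⊕ X where X is the current total.
Stack A: target g' = 2⊕0 = 2, but every legal move changes the Grundy value (mex property), so 0 moves.
Stack B: target g' = 2⊕0 = 2, but every legal move changes the Grundy value (mex property), so 0 moves.

0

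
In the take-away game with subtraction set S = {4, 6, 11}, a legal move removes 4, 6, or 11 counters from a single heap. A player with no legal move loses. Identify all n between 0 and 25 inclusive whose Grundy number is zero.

G(0) = 0
G(1) = mex{} = 0
G(2) = mex{} = 0
G(3) = mex{} = 0
G(4) = mex{0} = 1
G(5) = mex{0} = 1
G(6) = mex{0,0} = 1
G(7) = mex{0,0} = 1
G(8) = mex{1,0} = 2
G(9) = mex{1,0} = 2
G(10) = mex{1,1} = 0
G(11) = mex{1,1,0} = 2
G(12) = mex{2,1,0} = 3
G(13) = mex{2,1,0} = 3
G(14) = mex{0,2,0} = 1
G(15) = mex{2,2,1} = 0
G(16) = mex{3,0,1} = 2
G(17) = mex{3,2,1} = 0
G(18) = mex{1,3,1} = 0
G(19) = mex{0,3,2} = 1
G(20) = mex{2,1,2} = 0
G(21) = mex{0,0,0} = 1
G(22) = mex{0,2,2} = 1
G(23) = mex{1,0,3} = 2
G(24) = mex{0,0,3} = 1
G(25) = mex{1,1,1} = 0
P-positions are exactly the n with G(n) = 0.

0, 1, 2, 3, 10, 15, 17, 18, 20, 25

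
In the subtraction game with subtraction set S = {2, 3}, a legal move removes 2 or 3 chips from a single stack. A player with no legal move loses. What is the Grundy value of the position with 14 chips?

2

n :  0  1  2  3  4  5  6  7  8  9 10 11 12 13 14
G :  0  0  1  1  2  0  0  1  1  2  0  0  1  1  2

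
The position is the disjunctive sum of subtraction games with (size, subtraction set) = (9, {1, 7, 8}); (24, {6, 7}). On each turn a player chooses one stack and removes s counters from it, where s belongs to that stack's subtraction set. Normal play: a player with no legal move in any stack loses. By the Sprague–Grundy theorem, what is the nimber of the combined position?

2

Stack A, S = {1, 7, 8}:
G(0) = 0
G(1) = mex{0} = 1
G(2) = mex{1} = 0
G(3) = mex{0} = 1
G(4) = mex{1} = 0
G(5) = mex{0} = 1
G(6) = mex{1} = 0
G(7) = mex{0,0} = 1
G(8) = mex{1,1,0} = 2
G(9) = mex{2,0,1} = 3
G_A(9) = 3.
Stack B, S = {6, 7}:
G(0) = 0
G(1) = mex{} = 0
G(2) = mex{} = 0
G(3) = mex{} = 0
G(4) = mex{} = 0
G(5) = mex{} = 0
G(6) = mex{0} = 1
G(7) = mex{0,0} = 1
G(8) = mex{0,0} = 1
G(9) = mex{0,0} = 1
G(10) = mex{0,0} = 1
G(11) = mex{0,0} = 1
G(12) = mex{1,0} = 2
G(13) = mex{1,1} = 0
G(14) = mex{1,1} = 0
G(15) = mex{1,1} = 0
G(16) = mex{1,1} = 0
G(17) = mex{1,1} = 0
G(18) = mex{2,1} = 0
G(19) = mex{0,2} = 1
G(20) = mex{0,0} = 1
G(21) = mex{0,0} = 1
G(22) = mex{0,0} = 1
G(23) = mex{0,0} = 1
G(24) = mex{0,0} = 1
G_B(24) = 1.
Combined Grundy value = 3 ⊕ 1 = 2.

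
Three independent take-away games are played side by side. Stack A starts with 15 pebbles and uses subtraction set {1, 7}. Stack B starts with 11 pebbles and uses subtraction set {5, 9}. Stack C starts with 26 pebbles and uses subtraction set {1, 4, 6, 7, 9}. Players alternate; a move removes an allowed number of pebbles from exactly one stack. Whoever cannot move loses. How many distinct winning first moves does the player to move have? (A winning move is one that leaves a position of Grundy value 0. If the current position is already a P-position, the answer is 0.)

1

Stack A, S = {1, 7}:
G(0) = 0
G(1) = mex{0} = 1
G(2) = mex{1} = 0
G(3) = mex{0} = 1
G(4) = mex{1} = 0
G(5) = mex{0} = 1
G(6) = mex{1} = 0
G(7) = mex{0,0} = 1
G(8) = mex{1,1} = 0
G(9) = mex{0,0} = 1
G(10) = mex{1,1} = 0
G(11) = mex{0,0} = 1
G(12) = mex{1,1} = 0
G(13) = mex{0,0} = 1
G(14) = mex{1,1} = 0
G(15) = mex{0,0} = 1
G_A(15) = 1.
Stack B, S = {5, 9}:
n :  0  1  2  3  4  5  6  7  8  9 10 11
G :  0  0  0  0  0  1  1  1  1  1  2  2
G_B(11) = 2.
Stack C, S = {1, 4, 6, 7, 9}:
G(0) = 0
G(1) = mex{0} = 1
G(2) = mex{1} = 0
G(3) = mex{0} = 1
G(4) = mex{1,0} = 2
G(5) = mex{2,1} = 0
G(6) = mex{0,0,0} = 1
G(7) = mex{1,1,1,0} = 2
G(8) = mex{2,2,0,1} = 3
G(9) = mex{3,0,1,0,0} = 2
G(10) = mex{2,1,2,1,1} = 0
G(11) = mex{0,2,0,2,0} = 1
G(12) = mex{1,3,1,0,1} = 2
G(13) = mex{2,2,2,1,2} = 0
G(14) = mex{0,0,3,2,0} = 1
G(15) = mex{1,1,2,3,1} = 0
G(16) = mex{0,2,0,2,2} = 1
G(17) = mex{1,0,1,0,3} = 2
G(18) = mex{2,1,2,1,2} = 0
G(19) = mex{0,0,0,2,0} = 1
G(20) = mex{1,1,1,0,1} = 2
G(21) = mex{2,2,0,1,2} = 3
G(22) = mex{3,0,1,0,0} = 2
G(23) = mex{2,1,2,1,1} = 0
G(24) = mex{0,2,0,2,0} = 1
G(25) = mex{1,3,1,0,1} = 2
G(26) = mex{2,2,2,1,2} = 0
G_C(26) = 0.
Combined Grundy value = 1 ⊕ 2 ⊕ 0 = 3.
A winning move leaves total XOR = 0, i.e. changes one component's Grundy value g to g ⊕ X where X is the current total.
Stack A: need g' = 1⊕3 = 2. Options: 15−1→G=0, 15−7→G=0. Hits: 0.
Stack B: need g' = 2⊕3 = 1. Options: 11−5→G=1, 11−9→G=0. Hits: 1.
Stack C: need g' = 0⊕3 = 3. Options: 26−1→G=2, 26−4→G=2, 26−6→G=2, 26−7→G=1, 26−9→G=2. Hits: 0.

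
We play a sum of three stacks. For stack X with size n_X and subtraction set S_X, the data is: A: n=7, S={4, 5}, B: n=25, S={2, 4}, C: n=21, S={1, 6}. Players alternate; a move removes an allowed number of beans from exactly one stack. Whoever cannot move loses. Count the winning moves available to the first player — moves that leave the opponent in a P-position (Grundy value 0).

4

Stack A, S = {4, 5}:
n : 0 1 2 3 4 5 6 7
G : 0 0 0 0 1 1 1 1
G_A(7) = 1.
Stack B, S = {2, 4}:
n :  0  1  2  3  4  5  6  7  8  9 10 11 12 13 14 15 16 17 18 19 20 21 22 23 24 25
G :  0  0  1  1  2  2  0  0  1  1  2  2  0  0  1  1  2  2  0  0  1  1  2  2  0  0
G_B(25) = 0.
Stack C, S = {1, 6}:
G(0) = 0
G(1) = mex{0} = 1
G(2) = mex{1} = 0
G(3) = mex{0} = 1
G(4) = mex{1} = 0
G(5) = mex{0} = 1
G(6) = mex{1,0} = 2
G(7) = mex{2,1} = 0
G(8) = mex{0,0} = 1
G(9) = mex{1,1} = 0
G(10) = mex{0,0} = 1
G(11) = mex{1,1} = 0
G(12) = mex{0,2} = 1
G(13) = mex{1,0} = 2
G(14) = mex{2,1} = 0
G(15) = mex{0,0} = 1
G(16) = mex{1,1} = 0
G(17) = mex{0,0} = 1
G(18) = mex{1,1} = 0
G(19) = mex{0,2} = 1
G(20) = mex{1,0} = 2
G(21) = mex{2,1} = 0
G_C(21) = 0.
Combined Grundy value = 1 ⊕ 0 ⊕ 0 = 1.
A winning move leaves total XOR = 0, i.e. changes one component's Grundy value g to g ⊕ X where X is the current total.
Stack A: need g' = 1⊕1 = 0. Options: 7−4→G=0, 7−5→G=0. Hits: 2.
Stack B: need g' = 0⊕1 = 1. Options: 25−2→G=2, 25−4→G=1. Hits: 1.
Stack C: need g' = 0⊕1 = 1. Options: 21−1→G=2, 21−6→G=1. Hits: 1.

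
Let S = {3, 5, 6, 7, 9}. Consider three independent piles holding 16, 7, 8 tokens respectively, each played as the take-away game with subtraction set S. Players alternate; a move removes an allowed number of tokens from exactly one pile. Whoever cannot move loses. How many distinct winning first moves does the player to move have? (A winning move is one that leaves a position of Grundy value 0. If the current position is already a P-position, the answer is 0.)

1

All piles use S = {3, 5, 6, 7, 9}:
n :  0  1  2  3  4  5  6  7  8  9 10 11 12 13 14 15 16
G :  0  0  0  1  1  1  2  2  2  3  3  3  0  0  0  1  1
Pile A: G(16) = 1.
Pile B: G(7) = 2.
Pile C: G(8) = 2.
Combined Grundy value = 1 ⊕ 2 ⊕ 2 = 1.
A winning move leaves total XOR = 0, i.e. changes one component's Grundy value g to g ⊕ X where X is the current total.
Pile A: need g' = 1⊕1 = 0. Options: 16−3→G=0, 16−5→G=3, 16−6→G=3, 16−7→G=3, 16−9→G=2. Hits: 1.
Pile B: need g' = 2⊕1 = 3. Options: 7−3→G=1, 7−5→G=0, 7−6→G=0, 7−7→G=0. Hits: 0.
Pile C: need g' = 2⊕1 = 3. Options: 8−3→G=1, 8−5→G=1, 8−6→G=0, 8−7→G=0. Hits: 0.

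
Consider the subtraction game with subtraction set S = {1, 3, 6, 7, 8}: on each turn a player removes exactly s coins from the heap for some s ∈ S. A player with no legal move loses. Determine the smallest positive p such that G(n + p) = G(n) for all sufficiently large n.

n :  0  1  2  3  4  5  6  7  8  9 10 11 12 13 14 15 16 17 18 19 20 21 22 23 24 25 26 27
G :  0  1  0  1  0  1  2  3  2  3  2  3  4  0  1  0  1  0  1  2  3  2  3  2  3  4  0  1
G(n+13) = G(n) holds for n = 0,…,7 (a full window of length max(S) = 8), so the sequence is purely periodic with period 13.

13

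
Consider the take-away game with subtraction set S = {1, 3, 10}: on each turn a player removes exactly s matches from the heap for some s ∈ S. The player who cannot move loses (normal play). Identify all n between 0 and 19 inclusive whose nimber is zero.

0, 2, 4, 6, 8, 13, 15, 17, 19

n :  0  1  2  3  4  5  6  7  8  9 10 11 12 13 14 15 16 17 18 19
G :  0  1  0  1  0  1  0  1  0  1  2  3  2  0  1  0  1  0  1  0
P-positions are exactly the n with G(n) = 0.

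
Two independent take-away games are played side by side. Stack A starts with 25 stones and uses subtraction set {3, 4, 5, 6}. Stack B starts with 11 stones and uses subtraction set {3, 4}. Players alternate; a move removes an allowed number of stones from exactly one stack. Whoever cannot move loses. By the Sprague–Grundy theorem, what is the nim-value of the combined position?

Stack A, S = {3, 4, 5, 6}:
G(0) = 0
G(1) = mex{} = 0
G(2) = mex{} = 0
G(3) = mex{0} = 1
G(4) = mex{0,0} = 1
G(5) = mex{0,0,0} = 1
G(6) = mex{1,0,0,0} = 2
G(7) = mex{1,1,0,0} = 2
G(8) = mex{1,1,1,0} = 2
G(9) = mex{2,1,1,1} = 0
G(10) = mex{2,2,1,1} = 0
G(11) = mex{2,2,2,1} = 0
G(12) = mex{0,2,2,2} = 1
G(13) = mex{0,0,2,2} = 1
G(14) = mex{0,0,0,2} = 1
G(15) = mex{1,0,0,0} = 2
G(16) = mex{1,1,0,0} = 2
G(17) = mex{1,1,1,0} = 2
G(18) = mex{2,1,1,1} = 0
G(19) = mex{2,2,1,1} = 0
G(20) = mex{2,2,2,1} = 0
G(21) = mex{0,2,2,2} = 1
G(22) = mex{0,0,2,2} = 1
G(23) = mex{0,0,0,2} = 1
G(24) = mex{1,0,0,0} = 2
G(25) = mex{1,1,0,0} = 2
G_A(25) = 2.
Stack B, S = {3, 4}:
n :  0  1  2  3  4  5  6  7  8  9 10 11
G :  0  0  0  1  1  1  2  0  0  0  1  1
G_B(11) = 1.
Combined Grundy value = 2 ⊕ 1 = 3.

3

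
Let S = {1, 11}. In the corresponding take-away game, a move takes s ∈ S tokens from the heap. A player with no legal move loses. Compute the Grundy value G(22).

n :  0  1  2  3  4  5  6  7  8  9 10 11 12 13 14 15 16 17 18 19 20 21 22
G :  0  1  0  1  0  1  0  1  0  1  0  1  0  1  0  1  0  1  0  1  0  1  0

0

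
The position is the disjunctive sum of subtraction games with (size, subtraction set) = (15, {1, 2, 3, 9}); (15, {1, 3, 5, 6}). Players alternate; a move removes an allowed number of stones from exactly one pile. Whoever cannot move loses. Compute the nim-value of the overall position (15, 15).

3

Pile A, S = {1, 2, 3, 9}:
G(0) = 0
G(1) = mex{0} = 1
G(2) = mex{1,0} = 2
G(3) = mex{2,1,0} = 3
G(4) = mex{3,2,1} = 0
G(5) = mex{0,3,2} = 1
G(6) = mex{1,0,3} = 2
G(7) = mex{2,1,0} = 3
G(8) = mex{3,2,1} = 0
G(9) = mex{0,3,2,0} = 1
G(10) = mex{1,0,3,1} = 2
G(11) = mex{2,1,0,2} = 3
G(12) = mex{3,2,1,3} = 0
G(13) = mex{0,3,2,0} = 1
G(14) = mex{1,0,3,1} = 2
G(15) = mex{2,1,0,2} = 3
G_A(15) = 3.
Pile B, S = {1, 3, 5, 6}:
n :  0  1  2  3  4  5  6  7  8  9 10 11 12 13 14 15
G :  0  1  0  1  0  1  2  3  2  3  2  0  1  0  1  0
G_B(15) = 0.
Combined Grundy value = 3 ⊕ 0 = 3.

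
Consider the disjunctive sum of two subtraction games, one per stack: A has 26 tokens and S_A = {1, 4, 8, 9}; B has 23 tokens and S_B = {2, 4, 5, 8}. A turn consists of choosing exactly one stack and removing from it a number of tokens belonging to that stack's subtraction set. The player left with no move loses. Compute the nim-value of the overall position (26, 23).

0

Stack A, S = {1, 4, 8, 9}:
G(0) = 0
G(1) = mex{0} = 1
G(2) = mex{1} = 0
G(3) = mex{0} = 1
G(4) = mex{1,0} = 2
G(5) = mex{2,1} = 0
G(6) = mex{0,0} = 1
G(7) = mex{1,1} = 0
G(8) = mex{0,2,0} = 1
G(9) = mex{1,0,1,0} = 2
G(10) = mex{2,1,0,1} = 3
G(11) = mex{3,0,1,0} = 2
G(12) = mex{2,1,2,1} = 0
G(13) = mex{0,2,0,2} = 1
G(14) = mex{1,3,1,0} = 2
G(15) = mex{2,2,0,1} = 3
G(16) = mex{3,0,1,0} = 2
G(17) = mex{2,1,2,1} = 0
G(18) = mex{0,2,3,2} = 1
G(19) = mex{1,3,2,3} = 0
G(20) = mex{0,2,0,2} = 1
G(21) = mex{1,0,1,0} = 2
G(22) = mex{2,1,2,1} = 0
G(23) = mex{0,0,3,2} = 1
G(24) = mex{1,1,2,3} = 0
G(25) = mex{0,2,0,2} = 1
G(26) = mex{1,0,1,0} = 2
G_A(26) = 2.
Stack B, S = {2, 4, 5, 8}:
G(0) = 0
G(1) = mex{} = 0
G(2) = mex{0} = 1
G(3) = mex{0} = 1
G(4) = mex{1,0} = 2
G(5) = mex{1,0,0} = 2
G(6) = mex{2,1,0} = 3
G(7) = mex{2,1,1} = 0
G(8) = mex{3,2,1,0} = 4
G(9) = mex{0,2,2,0} = 1
G(10) = mex{4,3,2,1} = 0
G(11) = mex{1,0,3,1} = 2
G(12) = mex{0,4,0,2} = 1
G(13) = mex{2,1,4,2} = 0
G(14) = mex{1,0,1,3} = 2
G(15) = mex{0,2,0,0} = 1
G(16) = mex{2,1,2,4} = 0
G(17) = mex{1,0,1,1} = 2
G(18) = mex{0,2,0,0} = 1
G(19) = mex{2,1,2,2} = 0
G(20) = mex{1,0,1,1} = 2
G(21) = mex{0,2,0,0} = 1
G(22) = mex{2,1,2,2} = 0
G(23) = mex{1,0,1,1} = 2
G_B(23) = 2.
Combined Grundy value = 2 ⊕ 2 = 0.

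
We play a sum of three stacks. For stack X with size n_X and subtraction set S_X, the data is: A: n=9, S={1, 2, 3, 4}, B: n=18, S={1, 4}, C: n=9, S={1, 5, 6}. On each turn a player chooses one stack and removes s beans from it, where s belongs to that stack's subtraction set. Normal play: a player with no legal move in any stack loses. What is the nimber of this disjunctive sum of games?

Stack A, S = {1, 2, 3, 4}:
G(0) = 0
G(1) = mex{0} = 1
G(2) = mex{1,0} = 2
G(3) = mex{2,1,0} = 3
G(4) = mex{3,2,1,0} = 4
G(5) = mex{4,3,2,1} = 0
G(6) = mex{0,4,3,2} = 1
G(7) = mex{1,0,4,3} = 2
G(8) = mex{2,1,0,4} = 3
G(9) = mex{3,2,1,0} = 4
G_A(9) = 4.
Stack B, S = {1, 4}:
n :  0  1  2  3  4  5  6  7  8  9 10 11 12 13 14 15 16 17 18
G :  0  1  0  1  2  0  1  0  1  2  0  1  0  1  2  0  1  0  1
G_B(18) = 1.
Stack C, S = {1, 5, 6}:
n : 0 1 2 3 4 5 6 7 8 9
G : 0 1 0 1 0 1 2 3 2 3
G_C(9) = 3.
Combined Grundy value = 4 ⊕ 1 ⊕ 3 = 6.

6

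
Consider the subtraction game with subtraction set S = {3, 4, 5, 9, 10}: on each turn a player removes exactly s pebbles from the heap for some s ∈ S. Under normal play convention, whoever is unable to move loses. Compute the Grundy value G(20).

2

G(0) = 0
G(1) = mex{} = 0
G(2) = mex{} = 0
G(3) = mex{0} = 1
G(4) = mex{0,0} = 1
G(5) = mex{0,0,0} = 1
G(6) = mex{1,0,0} = 2
G(7) = mex{1,1,0} = 2
G(8) = mex{1,1,1} = 0
G(9) = mex{2,1,1,0} = 3
G(10) = mex{2,2,1,0,0} = 3
G(11) = mex{0,2,2,0,0} = 1
G(12) = mex{3,0,2,1,0} = 4
G(13) = mex{3,3,0,1,1} = 2
G(14) = mex{1,3,3,1,1} = 0
G(15) = mex{4,1,3,2,1} = 0
G(16) = mex{2,4,1,2,2} = 0
G(17) = mex{0,2,4,0,2} = 1
G(18) = mex{0,0,2,3,0} = 1
G(19) = mex{0,0,0,3,3} = 1
G(20) = mex{1,0,0,1,3} = 2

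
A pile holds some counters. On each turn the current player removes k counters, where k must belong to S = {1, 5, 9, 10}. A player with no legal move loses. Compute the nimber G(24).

1

G(0) = 0
G(1) = mex{0} = 1
G(2) = mex{1} = 0
G(3) = mex{0} = 1
G(4) = mex{1} = 0
G(5) = mex{0,0} = 1
G(6) = mex{1,1} = 0
G(7) = mex{0,0} = 1
G(8) = mex{1,1} = 0
G(9) = mex{0,0,0} = 1
G(10) = mex{1,1,1,0} = 2
G(11) = mex{2,0,0,1} = 3
G(12) = mex{3,1,1,0} = 2
G(13) = mex{2,0,0,1} = 3
G(14) = mex{3,1,1,0} = 2
G(15) = mex{2,2,0,1} = 3
G(16) = mex{3,3,1,0} = 2
G(17) = mex{2,2,0,1} = 3
G(18) = mex{3,3,1,0} = 2
G(19) = mex{2,2,2,1} = 0
G(20) = mex{0,3,3,2} = 1
G(21) = mex{1,2,2,3} = 0
G(22) = mex{0,3,3,2} = 1
G(23) = mex{1,2,2,3} = 0
G(24) = mex{0,0,3,2} = 1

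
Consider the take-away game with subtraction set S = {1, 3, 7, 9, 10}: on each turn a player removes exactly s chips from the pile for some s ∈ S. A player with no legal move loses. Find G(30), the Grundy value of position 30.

n :  0  1  2  3  4  5  6  7  8  9 10 11 12 13 14 15 16 17 18 19 20 21 22 23 24 25 26 27 28 29 30
G :  0  1  0  1  0  1  0  1  0  1  2  3  2  3  2  3  2  3  2  0  1  0  1  0  1  0  1  0  1  2  3

3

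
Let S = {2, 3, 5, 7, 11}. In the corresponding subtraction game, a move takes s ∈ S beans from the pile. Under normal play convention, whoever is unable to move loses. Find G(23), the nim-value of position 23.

2

n :  0  1  2  3  4  5  6  7  8  9 10 11 12 13 14 15 16 17 18 19 20 21 22 23
G :  0  0  1  1  2  2  3  3  4  0  0  1  1  2  2  3  3  4  0  0  1  1  2  2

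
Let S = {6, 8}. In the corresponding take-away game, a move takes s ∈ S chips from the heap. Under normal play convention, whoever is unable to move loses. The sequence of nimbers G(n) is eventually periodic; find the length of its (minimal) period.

14

G(0) = 0
G(1) = mex{} = 0
G(2) = mex{} = 0
G(3) = mex{} = 0
G(4) = mex{} = 0
G(5) = mex{} = 0
G(6) = mex{0} = 1
G(7) = mex{0} = 1
G(8) = mex{0,0} = 1
G(9) = mex{0,0} = 1
G(10) = mex{0,0} = 1
G(11) = mex{0,0} = 1
G(12) = mex{1,0} = 2
G(13) = mex{1,0} = 2
G(14) = mex{1,1} = 0
G(15) = mex{1,1} = 0
G(16) = mex{1,1} = 0
G(17) = mex{1,1} = 0
G(18) = mex{2,1} = 0
G(19) = mex{2,1} = 0
G(20) = mex{0,2} = 1
G(21) = mex{0,2} = 1
G(22) = mex{0,0} = 1
G(23) = mex{0,0} = 1
G(24) = mex{0,0} = 1
G(25) = mex{0,0} = 1
G(26) = mex{1,0} = 2
G(27) = mex{1,0} = 2
G(28) = mex{1,1} = 0
G(29) = mex{1,1} = 0
G(n+14) = G(n) holds for n = 0,…,7 (a full window of length max(S) = 8), so the sequence is purely periodic with period 14.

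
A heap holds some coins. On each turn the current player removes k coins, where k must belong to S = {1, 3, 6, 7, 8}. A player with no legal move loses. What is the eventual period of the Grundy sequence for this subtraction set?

G(0) = 0
G(1) = mex{0} = 1
G(2) = mex{1} = 0
G(3) = mex{0,0} = 1
G(4) = mex{1,1} = 0
G(5) = mex{0,0} = 1
G(6) = mex{1,1,0} = 2
G(7) = mex{2,0,1,0} = 3
G(8) = mex{3,1,0,1,0} = 2
G(9) = mex{2,2,1,0,1} = 3
G(10) = mex{3,3,0,1,0} = 2
G(11) = mex{2,2,1,0,1} = 3
G(12) = mex{3,3,2,1,0} = 4
G(13) = mex{4,2,3,2,1} = 0
G(14) = mex{0,3,2,3,2} = 1
G(15) = mex{1,4,3,2,3} = 0
G(16) = mex{0,0,2,3,2} = 1
G(17) = mex{1,1,3,2,3} = 0
G(18) = mex{0,0,4,3,2} = 1
G(19) = mex{1,1,0,4,3} = 2
G(20) = mex{2,0,1,0,4} = 3
G(21) = mex{3,1,0,1,0} = 2
G(22) = mex{2,2,1,0,1} = 3
G(23) = mex{3,3,0,1,0} = 2
G(24) = mex{2,2,1,0,1} = 3
G(25) = mex{3,3,2,1,0} = 4
G(26) = mex{4,2,3,2,1} = 0
G(27) = mex{0,3,2,3,2} = 1
G(n+13) = G(n) holds for n = 0,…,7 (a full window of length max(S) = 8), so the sequence is purely periodic with period 13.

13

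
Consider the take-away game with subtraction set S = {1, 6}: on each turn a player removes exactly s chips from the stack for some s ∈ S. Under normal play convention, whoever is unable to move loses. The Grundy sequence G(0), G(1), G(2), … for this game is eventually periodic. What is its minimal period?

n :  0  1  2  3  4  5  6  7  8  9 10 11 12 13 14 15
G :  0  1  0  1  0  1  2  0  1  0  1  0  1  2  0  1
G(n+7) = G(n) holds for n = 0,…,5 (a full window of length max(S) = 6), so the sequence is purely periodic with period 7.

7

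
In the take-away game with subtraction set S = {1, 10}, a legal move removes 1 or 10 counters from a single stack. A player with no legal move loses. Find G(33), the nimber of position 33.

0

G(0) = 0
G(1) = mex{0} = 1
G(2) = mex{1} = 0
G(3) = mex{0} = 1
G(4) = mex{1} = 0
G(5) = mex{0} = 1
G(6) = mex{1} = 0
G(7) = mex{0} = 1
G(8) = mex{1} = 0
G(9) = mex{0} = 1
G(10) = mex{1,0} = 2
G(11) = mex{2,1} = 0
G(12) = mex{0,0} = 1
G(13) = mex{1,1} = 0
G(14) = mex{0,0} = 1
G(15) = mex{1,1} = 0
G(16) = mex{0,0} = 1
G(17) = mex{1,1} = 0
G(18) = mex{0,0} = 1
G(19) = mex{1,1} = 0
G(20) = mex{0,2} = 1
G(21) = mex{1,0} = 2
G(22) = mex{2,1} = 0
G(23) = mex{0,0} = 1
G(24) = mex{1,1} = 0
G(25) = mex{0,0} = 1
G(26) = mex{1,1} = 0
G(27) = mex{0,0} = 1
G(28) = mex{1,1} = 0
G(29) = mex{0,0} = 1
G(30) = mex{1,1} = 0
G(31) = mex{0,2} = 1
G(32) = mex{1,0} = 2
G(33) = mex{2,1} = 0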